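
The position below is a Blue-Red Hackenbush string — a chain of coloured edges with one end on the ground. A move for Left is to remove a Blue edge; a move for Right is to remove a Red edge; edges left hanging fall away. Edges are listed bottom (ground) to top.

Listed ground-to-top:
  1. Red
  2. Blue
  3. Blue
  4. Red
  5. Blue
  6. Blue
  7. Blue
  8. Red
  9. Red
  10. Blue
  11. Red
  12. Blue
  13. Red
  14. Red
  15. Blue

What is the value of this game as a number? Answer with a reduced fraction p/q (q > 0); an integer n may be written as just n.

-4525/16384

Prefix values for Red Blue Blue Red Blue Blue Blue Red Red Blue Red Blue Red Red Blue via {L|R} + simplicity:
G(R) = {  | 0 } ⇒ -1
G(RB) = { -1 | 0 } ⇒ -1/2
G(RBB) = { -1 -1/2 | 0 } ⇒ -1/4
G(RBBR) = { -1 -1/2 | -1/4 0 } ⇒ -3/8
G(RBBRB) = { -1 -1/2 -3/8 | -1/4 0 } ⇒ -5/16
G(RBBRBB) = { -1 -1/2 -3/8 -5/16 | -1/4 0 } ⇒ -9/32
G(RBBRBBB) = { -1 -1/2 -3/8 -5/16 -9/32 | -1/4 0 } ⇒ -17/64
G(RBBRBBBR) = { -1 -1/2 -3/8 -5/16 -9/32 | -17/64 -1/4 0 } ⇒ -35/128
G(RBBRBBBRR) = { -1 -1/2 -3/8 -5/16 -9/32 | -35/128 -17/64 -1/4 0 } ⇒ -71/256
G(RBBRBBBRRB) = { -1 -1/2 -3/8 -5/16 -9/32 -71/256 | -35/128 -17/64 -1/4 0 } ⇒ -141/512
G(RBBRBBBRRBR) = { -1 -1/2 -3/8 -5/16 -9/32 -71/256 | -141/512 -35/128 -17/64 -1/4 0 } ⇒ -283/1024
G(RBBRBBBRRBRB) = { -1 -1/2 -3/8 -5/16 -9/32 -71/256 -283/1024 | -141/512 -35/128 -17/64 -1/4 0 } ⇒ -565/2048
G(RBBRBBBRRBRBR) = { -1 -1/2 -3/8 -5/16 -9/32 -71/256 -283/1024 | -565/2048 -141/512 -35/128 -17/64 -1/4 0 } ⇒ -1131/4096
G(RBBRBBBRRBRBRR) = { -1 -1/2 -3/8 -5/16 -9/32 -71/256 -283/1024 | -1131/4096 -565/2048 -141/512 -35/128 -17/64 -1/4 0 } ⇒ -2263/8192
G(RBBRBBBRRBRBRRB) = { -1 -1/2 -3/8 -5/16 -9/32 -71/256 -283/1024 -2263/8192 | -1131/4096 -565/2048 -141/512 -35/128 -17/64 -1/4 0 } ⇒ -4525/16384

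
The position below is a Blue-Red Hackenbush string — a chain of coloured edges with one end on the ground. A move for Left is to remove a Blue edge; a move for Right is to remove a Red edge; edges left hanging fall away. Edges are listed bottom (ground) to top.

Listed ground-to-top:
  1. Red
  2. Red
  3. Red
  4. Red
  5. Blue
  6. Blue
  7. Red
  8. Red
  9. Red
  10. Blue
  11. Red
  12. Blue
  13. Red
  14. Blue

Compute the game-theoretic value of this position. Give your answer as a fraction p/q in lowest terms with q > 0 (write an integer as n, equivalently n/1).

R: Left { · }, Right { 0 } gives simplest -1
RR: Left { · }, Right { -1, 0 } gives simplest -2
RRR: Left { · }, Right { -2, -1, 0 } gives simplest -3
RRRR: Left { · }, Right { -3, -2, -1, 0 } gives simplest -4
RRRRB: Left { -4 }, Right { -3, -2, -1, 0 } gives simplest -7/2
RRRRBB: Left { -4, -7/2 }, Right { -3, -2, -1, 0 } gives simplest -13/4
RRRRBBR: Left { -4, -7/2 }, Right { -13/4, -3, -2, -1, 0 } gives simplest -27/8
RRRRBBRR: Left { -4, -7/2 }, Right { -27/8, -13/4, -3, -2, -1, 0 } gives simplest -55/16
RRRRBBRRR: Left { -4, -7/2 }, Right { -55/16, -27/8, -13/4, -3, -2, -1, 0 } gives simplest -111/32
RRRRBBRRRB: Left { -4, -7/2, -111/32 }, Right { -55/16, -27/8, -13/4, -3, -2, -1, 0 } gives simplest -221/64
RRRRBBRRRBR: Left { -4, -7/2, -111/32 }, Right { -221/64, -55/16, -27/8, -13/4, -3, -2, -1, 0 } gives simplest -443/128
RRRRBBRRRBRB: Left { -4, -7/2, -111/32, -443/128 }, Right { -221/64, -55/16, -27/8, -13/4, -3, -2, -1, 0 } gives simplest -885/256
RRRRBBRRRBRBR: Left { -4, -7/2, -111/32, -443/128 }, Right { -885/256, -221/64, -55/16, -27/8, -13/4, -3, -2, -1, 0 } gives simplest -1771/512
RRRRBBRRRBRBRB: Left { -4, -7/2, -111/32, -443/128, -1771/512 }, Right { -885/256, -221/64, -55/16, -27/8, -13/4, -3, -2, -1, 0 } gives simplest -3541/1024

-3541/1024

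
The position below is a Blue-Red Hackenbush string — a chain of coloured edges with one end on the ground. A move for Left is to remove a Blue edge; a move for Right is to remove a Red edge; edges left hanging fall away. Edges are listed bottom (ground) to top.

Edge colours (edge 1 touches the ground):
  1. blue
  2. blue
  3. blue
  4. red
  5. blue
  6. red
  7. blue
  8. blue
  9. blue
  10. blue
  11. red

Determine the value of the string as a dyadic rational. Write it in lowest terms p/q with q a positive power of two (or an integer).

701/256

Prefix values for blue blue blue red blue red blue blue blue blue red via {L|R} + simplicity:
step 1: add blue to get b; options L={ 0 } R={ ∅ } so 1
step 2: add blue to get bb; options L={ 0, 1 } R={ ∅ } so 2
step 3: add blue to get bbb; options L={ 0, 1, 2 } R={ ∅ } so 3
step 4: add red to get bbbr; options L={ 0, 1, 2 } R={ 3 } so 5/2
step 5: add blue to get bbbrb; options L={ 0, 1, 2, 5/2 } R={ 3 } so 11/4
step 6: add red to get bbbrbr; options L={ 0, 1, 2, 5/2 } R={ 11/4, 3 } so 21/8
step 7: add blue to get bbbrbrb; options L={ 0, 1, 2, 5/2, 21/8 } R={ 11/4, 3 } so 43/16
step 8: add blue to get bbbrbrbb; options L={ 0, 1, 2, 5/2, 21/8, 43/16 } R={ 11/4, 3 } so 87/32
step 9: add blue to get bbbrbrbbb; options L={ 0, 1, 2, 5/2, 21/8, 43/16, 87/32 } R={ 11/4, 3 } so 175/64
step 10: add blue to get bbbrbrbbbb; options L={ 0, 1, 2, 5/2, 21/8, 43/16, 87/32, 175/64 } R={ 11/4, 3 } so 351/128
step 11: add red to get bbbrbrbbbbr; options L={ 0, 1, 2, 5/2, 21/8, 43/16, 87/32, 175/64 } R={ 351/128, 11/4, 3 } so 701/256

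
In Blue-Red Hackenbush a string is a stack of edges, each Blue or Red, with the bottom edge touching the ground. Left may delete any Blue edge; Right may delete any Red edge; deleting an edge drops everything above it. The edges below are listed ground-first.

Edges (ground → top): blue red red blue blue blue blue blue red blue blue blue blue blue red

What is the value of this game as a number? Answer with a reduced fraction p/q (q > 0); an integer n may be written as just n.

8061/16384

Recurse on prefixes of the 15-edge string blue red red blue blue blue blue blue red blue blue blue blue blue red:
1 of 15 · b · max L 0 · min R +∞ => 1
2 of 15 · br · max L 0 · min R 1 => 1/2
3 of 15 · brr · max L 0 · min R 1/2 => 1/4
4 of 15 · brrb · max L 1/4 · min R 1/2 => 3/8
5 of 15 · brrbb · max L 3/8 · min R 1/2 => 7/16
6 of 15 · brrbbb · max L 7/16 · min R 1/2 => 15/32
7 of 15 · brrbbbb · max L 15/32 · min R 1/2 => 31/64
8 of 15 · brrbbbbb · max L 31/64 · min R 1/2 => 63/128
9 of 15 · brrbbbbbr · max L 31/64 · min R 63/128 => 125/256
10 of 15 · brrbbbbbrb · max L 125/256 · min R 63/128 => 251/512
11 of 15 · brrbbbbbrbb · max L 251/512 · min R 63/128 => 503/1024
12 of 15 · brrbbbbbrbbb · max L 503/1024 · min R 63/128 => 1007/2048
13 of 15 · brrbbbbbrbbbb · max L 1007/2048 · min R 63/128 => 2015/4096
14 of 15 · brrbbbbbrbbbbb · max L 2015/4096 · min R 63/128 => 4031/8192
15 of 15 · brrbbbbbrbbbbbr · max L 2015/4096 · min R 4031/8192 => 8061/16384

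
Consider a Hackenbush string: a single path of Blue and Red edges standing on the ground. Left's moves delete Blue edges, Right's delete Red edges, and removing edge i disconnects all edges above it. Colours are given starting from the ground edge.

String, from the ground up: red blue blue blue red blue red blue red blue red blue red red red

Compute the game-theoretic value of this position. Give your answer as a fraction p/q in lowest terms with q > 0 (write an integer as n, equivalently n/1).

-2735/16384

step 1: add red to get r; options L={ none } R={ 0 } — -1
step 2: add blue to get rb; options L={ -1 } R={ 0 } — -1/2
step 3: add blue to get rbb; options L={ -1 -1/2 } R={ 0 } — -1/4
step 4: add blue to get rbbb; options L={ -1 -1/2 -1/4 } R={ 0 } — -1/8
step 5: add red to get rbbbr; options L={ -1 -1/2 -1/4 } R={ -1/8 0 } — -3/16
step 6: add blue to get rbbbrb; options L={ -1 -1/2 -1/4 -3/16 } R={ -1/8 0 } — -5/32
step 7: add red to get rbbbrbr; options L={ -1 -1/2 -1/4 -3/16 } R={ -5/32 -1/8 0 } — -11/64
step 8: add blue to get rbbbrbrb; options L={ -1 -1/2 -1/4 -3/16 -11/64 } R={ -5/32 -1/8 0 } — -21/128
step 9: add red to get rbbbrbrbr; options L={ -1 -1/2 -1/4 -3/16 -11/64 } R={ -21/128 -5/32 -1/8 0 } — -43/256
step 10: add blue to get rbbbrbrbrb; options L={ -1 -1/2 -1/4 -3/16 -11/64 -43/256 } R={ -21/128 -5/32 -1/8 0 } — -85/512
step 11: add red to get rbbbrbrbrbr; options L={ -1 -1/2 -1/4 -3/16 -11/64 -43/256 } R={ -85/512 -21/128 -5/32 -1/8 0 } — -171/1024
step 12: add blue to get rbbbrbrbrbrb; options L={ -1 -1/2 -1/4 -3/16 -11/64 -43/256 -171/1024 } R={ -85/512 -21/128 -5/32 -1/8 0 } — -341/2048
step 13: add red to get rbbbrbrbrbrbr; options L={ -1 -1/2 -1/4 -3/16 -11/64 -43/256 -171/1024 } R={ -341/2048 -85/512 -21/128 -5/32 -1/8 0 } — -683/4096
step 14: add red to get rbbbrbrbrbrbrr; options L={ -1 -1/2 -1/4 -3/16 -11/64 -43/256 -171/1024 } R={ -683/4096 -341/2048 -85/512 -21/128 -5/32 -1/8 0 } — -1367/8192
step 15: add red to get rbbbrbrbrbrbrrr; options L={ -1 -1/2 -1/4 -3/16 -11/64 -43/256 -171/1024 } R={ -1367/8192 -683/4096 -341/2048 -85/512 -21/128 -5/32 -1/8 0 } — -2735/16384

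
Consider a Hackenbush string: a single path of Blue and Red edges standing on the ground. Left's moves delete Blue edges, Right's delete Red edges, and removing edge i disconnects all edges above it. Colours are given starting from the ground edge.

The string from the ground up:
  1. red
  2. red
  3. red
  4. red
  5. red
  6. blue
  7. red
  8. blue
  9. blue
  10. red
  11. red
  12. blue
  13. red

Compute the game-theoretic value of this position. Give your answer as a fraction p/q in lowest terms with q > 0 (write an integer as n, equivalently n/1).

g(r) = {  | 0 } => -1
g(rr) = {  | -1; 0 } => -2
g(rrr) = {  | -2; -1; 0 } => -3
g(rrrr) = {  | -3; -2; -1; 0 } => -4
g(rrrrr) = {  | -4; -3; -2; -1; 0 } => -5
g(rrrrrb) = { -5 | -4; -3; -2; -1; 0 } => -9/2
g(rrrrrbr) = { -5 | -9/2; -4; -3; -2; -1; 0 } => -19/4
g(rrrrrbrb) = { -5; -19/4 | -9/2; -4; -3; -2; -1; 0 } => -37/8
g(rrrrrbrbb) = { -5; -19/4; -37/8 | -9/2; -4; -3; -2; -1; 0 } => -73/16
g(rrrrrbrbbr) = { -5; -19/4; -37/8 | -73/16; -9/2; -4; -3; -2; -1; 0 } => -147/32
g(rrrrrbrbbrr) = { -5; -19/4; -37/8 | -147/32; -73/16; -9/2; -4; -3; -2; -1; 0 } => -295/64
g(rrrrrbrbbrrb) = { -5; -19/4; -37/8; -295/64 | -147/32; -73/16; -9/2; -4; -3; -2; -1; 0 } => -589/128
g(rrrrrbrbbrrbr) = { -5; -19/4; -37/8; -295/64 | -589/128; -147/32; -73/16; -9/2; -4; -3; -2; -1; 0 } => -1179/256

-1179/256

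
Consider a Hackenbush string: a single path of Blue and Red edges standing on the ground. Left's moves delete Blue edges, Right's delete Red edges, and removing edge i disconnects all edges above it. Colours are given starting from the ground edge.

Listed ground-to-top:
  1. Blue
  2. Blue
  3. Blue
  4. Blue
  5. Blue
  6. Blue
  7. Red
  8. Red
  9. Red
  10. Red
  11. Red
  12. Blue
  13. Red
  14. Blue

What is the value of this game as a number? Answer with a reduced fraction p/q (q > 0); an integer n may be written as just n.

1291/256

val(B) = { 0 |  } so 1
val(BB) = { 0; 1 |  } so 2
val(BBB) = { 0; 1; 2 |  } so 3
val(BBBB) = { 0; 1; 2; 3 |  } so 4
val(BBBBB) = { 0; 1; 2; 3; 4 |  } so 5
val(BBBBBB) = { 0; 1; 2; 3; 4; 5 |  } so 6
val(BBBBBBR) = { 0; 1; 2; 3; 4; 5 | 6 } so 11/2
val(BBBBBBRR) = { 0; 1; 2; 3; 4; 5 | 11/2; 6 } so 21/4
val(BBBBBBRRR) = { 0; 1; 2; 3; 4; 5 | 21/4; 11/2; 6 } so 41/8
val(BBBBBBRRRR) = { 0; 1; 2; 3; 4; 5 | 41/8; 21/4; 11/2; 6 } so 81/16
val(BBBBBBRRRRR) = { 0; 1; 2; 3; 4; 5 | 81/16; 41/8; 21/4; 11/2; 6 } so 161/32
val(BBBBBBRRRRRB) = { 0; 1; 2; 3; 4; 5; 161/32 | 81/16; 41/8; 21/4; 11/2; 6 } so 323/64
val(BBBBBBRRRRRBR) = { 0; 1; 2; 3; 4; 5; 161/32 | 323/64; 81/16; 41/8; 21/4; 11/2; 6 } so 645/128
val(BBBBBBRRRRRBRB) = { 0; 1; 2; 3; 4; 5; 161/32; 645/128 | 323/64; 81/16; 41/8; 21/4; 11/2; 6 } so 1291/256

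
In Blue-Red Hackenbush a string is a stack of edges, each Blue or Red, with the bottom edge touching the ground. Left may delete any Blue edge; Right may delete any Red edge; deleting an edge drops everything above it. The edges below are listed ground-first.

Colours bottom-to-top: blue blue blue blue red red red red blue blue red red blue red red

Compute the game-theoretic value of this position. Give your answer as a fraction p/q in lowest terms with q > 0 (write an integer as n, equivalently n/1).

6345/2048

val_1 [b]  L=[0]  R=[none]  — 1
val_2 [bb]  L=[0,1]  R=[none]  — 2
val_3 [bbb]  L=[0,1,2]  R=[none]  — 3
val_4 [bbbb]  L=[0,1,2,3]  R=[none]  — 4
val_5 [bbbbr]  L=[0,1,2,3]  R=[4]  — 7/2
val_6 [bbbbrr]  L=[0,1,2,3]  R=[7/2,4]  — 13/4
val_7 [bbbbrrr]  L=[0,1,2,3]  R=[13/4,7/2,4]  — 25/8
val_8 [bbbbrrrr]  L=[0,1,2,3]  R=[25/8,13/4,7/2,4]  — 49/16
val_9 [bbbbrrrrb]  L=[0,1,2,3,49/16]  R=[25/8,13/4,7/2,4]  — 99/32
val_10 [bbbbrrrrbb]  L=[0,1,2,3,49/16,99/32]  R=[25/8,13/4,7/2,4]  — 199/64
val_11 [bbbbrrrrbbr]  L=[0,1,2,3,49/16,99/32]  R=[199/64,25/8,13/4,7/2,4]  — 397/128
val_12 [bbbbrrrrbbrr]  L=[0,1,2,3,49/16,99/32]  R=[397/128,199/64,25/8,13/4,7/2,4]  — 793/256
val_13 [bbbbrrrrbbrrb]  L=[0,1,2,3,49/16,99/32,793/256]  R=[397/128,199/64,25/8,13/4,7/2,4]  — 1587/512
val_14 [bbbbrrrrbbrrbr]  L=[0,1,2,3,49/16,99/32,793/256]  R=[1587/512,397/128,199/64,25/8,13/4,7/2,4]  — 3173/1024
val_15 [bbbbrrrrbbrrbrr]  L=[0,1,2,3,49/16,99/32,793/256]  R=[3173/1024,1587/512,397/128,199/64,25/8,13/4,7/2,4]  — 6345/2048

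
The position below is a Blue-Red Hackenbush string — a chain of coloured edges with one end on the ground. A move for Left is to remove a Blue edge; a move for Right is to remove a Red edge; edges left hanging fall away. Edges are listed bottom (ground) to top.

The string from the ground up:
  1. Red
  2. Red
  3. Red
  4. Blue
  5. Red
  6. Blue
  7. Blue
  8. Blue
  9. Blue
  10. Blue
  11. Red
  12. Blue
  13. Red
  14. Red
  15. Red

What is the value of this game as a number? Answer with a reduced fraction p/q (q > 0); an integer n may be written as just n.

-10287/4096

v_1 [R]  L=[(no moves)]  R=[0]  → -1
v_2 [RR]  L=[(no moves)]  R=[-1, 0]  → -2
v_3 [RRR]  L=[(no moves)]  R=[-2, -1, 0]  → -3
v_4 [RRRB]  L=[-3]  R=[-2, -1, 0]  → -5/2
v_5 [RRRBR]  L=[-3]  R=[-5/2, -2, -1, 0]  → -11/4
v_6 [RRRBRB]  L=[-3, -11/4]  R=[-5/2, -2, -1, 0]  → -21/8
v_7 [RRRBRBB]  L=[-3, -11/4, -21/8]  R=[-5/2, -2, -1, 0]  → -41/16
v_8 [RRRBRBBB]  L=[-3, -11/4, -21/8, -41/16]  R=[-5/2, -2, -1, 0]  → -81/32
v_9 [RRRBRBBBB]  L=[-3, -11/4, -21/8, -41/16, -81/32]  R=[-5/2, -2, -1, 0]  → -161/64
v_10 [RRRBRBBBBB]  L=[-3, -11/4, -21/8, -41/16, -81/32, -161/64]  R=[-5/2, -2, -1, 0]  → -321/128
v_11 [RRRBRBBBBBR]  L=[-3, -11/4, -21/8, -41/16, -81/32, -161/64]  R=[-321/128, -5/2, -2, -1, 0]  → -643/256
v_12 [RRRBRBBBBBRB]  L=[-3, -11/4, -21/8, -41/16, -81/32, -161/64, -643/256]  R=[-321/128, -5/2, -2, -1, 0]  → -1285/512
v_13 [RRRBRBBBBBRBR]  L=[-3, -11/4, -21/8, -41/16, -81/32, -161/64, -643/256]  R=[-1285/512, -321/128, -5/2, -2, -1, 0]  → -2571/1024
v_14 [RRRBRBBBBBRBRR]  L=[-3, -11/4, -21/8, -41/16, -81/32, -161/64, -643/256]  R=[-2571/1024, -1285/512, -321/128, -5/2, -2, -1, 0]  → -5143/2048
v_15 [RRRBRBBBBBRBRRR]  L=[-3, -11/4, -21/8, -41/16, -81/32, -161/64, -643/256]  R=[-5143/2048, -2571/1024, -1285/512, -321/128, -5/2, -2, -1, 0]  → -10287/4096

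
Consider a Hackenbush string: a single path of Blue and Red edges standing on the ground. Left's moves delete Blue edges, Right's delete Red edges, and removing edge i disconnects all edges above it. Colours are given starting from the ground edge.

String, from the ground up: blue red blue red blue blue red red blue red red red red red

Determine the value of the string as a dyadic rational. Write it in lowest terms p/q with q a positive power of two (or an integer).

Build g(s[:k]) for k = 1..14, string s = blue red blue red blue blue red red blue red red red red red.
b: Left { 0 }, Right { ∅ } = simplest 1
br: Left { 0 }, Right { 1 } = simplest 1/2
brb: Left { 0; 1/2 }, Right { 1 } = simplest 3/4
brbr: Left { 0; 1/2 }, Right { 3/4; 1 } = simplest 5/8
brbrb: Left { 0; 1/2; 5/8 }, Right { 3/4; 1 } = simplest 11/16
brbrbb: Left { 0; 1/2; 5/8; 11/16 }, Right { 3/4; 1 } = simplest 23/32
brbrbbr: Left { 0; 1/2; 5/8; 11/16 }, Right { 23/32; 3/4; 1 } = simplest 45/64
brbrbbrr: Left { 0; 1/2; 5/8; 11/16 }, Right { 45/64; 23/32; 3/4; 1 } = simplest 89/128
brbrbbrrb: Left { 0; 1/2; 5/8; 11/16; 89/128 }, Right { 45/64; 23/32; 3/4; 1 } = simplest 179/256
brbrbbrrbr: Left { 0; 1/2; 5/8; 11/16; 89/128 }, Right { 179/256; 45/64; 23/32; 3/4; 1 } = simplest 357/512
brbrbbrrbrr: Left { 0; 1/2; 5/8; 11/16; 89/128 }, Right { 357/512; 179/256; 45/64; 23/32; 3/4; 1 } = simplest 713/1024
brbrbbrrbrrr: Left { 0; 1/2; 5/8; 11/16; 89/128 }, Right { 713/1024; 357/512; 179/256; 45/64; 23/32; 3/4; 1 } = simplest 1425/2048
brbrbbrrbrrrr: Left { 0; 1/2; 5/8; 11/16; 89/128 }, Right { 1425/2048; 713/1024; 357/512; 179/256; 45/64; 23/32; 3/4; 1 } = simplest 2849/4096
brbrbbrrbrrrrr: Left { 0; 1/2; 5/8; 11/16; 89/128 }, Right { 2849/4096; 1425/2048; 713/1024; 357/512; 179/256; 45/64; 23/32; 3/4; 1 } = simplest 5697/8192

5697/8192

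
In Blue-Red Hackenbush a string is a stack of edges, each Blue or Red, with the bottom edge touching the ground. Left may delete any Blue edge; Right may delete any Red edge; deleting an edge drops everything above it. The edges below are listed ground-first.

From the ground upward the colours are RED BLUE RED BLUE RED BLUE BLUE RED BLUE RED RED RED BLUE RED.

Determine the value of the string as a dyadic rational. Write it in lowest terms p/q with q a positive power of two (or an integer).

-5307/8192

v(R) = { ∅ | 0 } ⇒ -1
v(RB) = { -1 | 0 } ⇒ -1/2
v(RBR) = { -1 | -1/2, 0 } ⇒ -3/4
v(RBRB) = { -1, -3/4 | -1/2, 0 } ⇒ -5/8
v(RBRBR) = { -1, -3/4 | -5/8, -1/2, 0 } ⇒ -11/16
v(RBRBRB) = { -1, -3/4, -11/16 | -5/8, -1/2, 0 } ⇒ -21/32
v(RBRBRBB) = { -1, -3/4, -11/16, -21/32 | -5/8, -1/2, 0 } ⇒ -41/64
v(RBRBRBBR) = { -1, -3/4, -11/16, -21/32 | -41/64, -5/8, -1/2, 0 } ⇒ -83/128
v(RBRBRBBRB) = { -1, -3/4, -11/16, -21/32, -83/128 | -41/64, -5/8, -1/2, 0 } ⇒ -165/256
v(RBRBRBBRBR) = { -1, -3/4, -11/16, -21/32, -83/128 | -165/256, -41/64, -5/8, -1/2, 0 } ⇒ -331/512
v(RBRBRBBRBRR) = { -1, -3/4, -11/16, -21/32, -83/128 | -331/512, -165/256, -41/64, -5/8, -1/2, 0 } ⇒ -663/1024
v(RBRBRBBRBRRR) = { -1, -3/4, -11/16, -21/32, -83/128 | -663/1024, -331/512, -165/256, -41/64, -5/8, -1/2, 0 } ⇒ -1327/2048
v(RBRBRBBRBRRRB) = { -1, -3/4, -11/16, -21/32, -83/128, -1327/2048 | -663/1024, -331/512, -165/256, -41/64, -5/8, -1/2, 0 } ⇒ -2653/4096
v(RBRBRBBRBRRRBR) = { -1, -3/4, -11/16, -21/32, -83/128, -1327/2048 | -2653/4096, -663/1024, -331/512, -165/256, -41/64, -5/8, -1/2, 0 } ⇒ -5307/8192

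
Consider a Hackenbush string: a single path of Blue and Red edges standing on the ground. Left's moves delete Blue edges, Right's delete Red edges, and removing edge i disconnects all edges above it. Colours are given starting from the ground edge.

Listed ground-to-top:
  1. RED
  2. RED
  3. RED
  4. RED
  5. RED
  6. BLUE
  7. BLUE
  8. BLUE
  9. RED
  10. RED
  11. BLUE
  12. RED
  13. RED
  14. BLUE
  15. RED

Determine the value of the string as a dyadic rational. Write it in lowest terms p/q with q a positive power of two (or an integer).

Build G(s[:k]) for k = 1..15, string s = RED RED RED RED RED BLUE BLUE BLUE RED RED BLUE RED RED BLUE RED.
step 1: add RED to get R; options L={ ∅ } R={ 0 } -> -1
step 2: add RED to get RR; options L={ ∅ } R={ -1; 0 } -> -2
step 3: add RED to get RRR; options L={ ∅ } R={ -2; -1; 0 } -> -3
step 4: add RED to get RRRR; options L={ ∅ } R={ -3; -2; -1; 0 } -> -4
step 5: add RED to get RRRRR; options L={ ∅ } R={ -4; -3; -2; -1; 0 } -> -5
step 6: add BLUE to get RRRRRB; options L={ -5 } R={ -4; -3; -2; -1; 0 } -> -9/2
step 7: add BLUE to get RRRRRBB; options L={ -5; -9/2 } R={ -4; -3; -2; -1; 0 } -> -17/4
step 8: add BLUE to get RRRRRBBB; options L={ -5; -9/2; -17/4 } R={ -4; -3; -2; -1; 0 } -> -33/8
step 9: add RED to get RRRRRBBBR; options L={ -5; -9/2; -17/4 } R={ -33/8; -4; -3; -2; -1; 0 } -> -67/16
step 10: add RED to get RRRRRBBBRR; options L={ -5; -9/2; -17/4 } R={ -67/16; -33/8; -4; -3; -2; -1; 0 } -> -135/32
step 11: add BLUE to get RRRRRBBBRRB; options L={ -5; -9/2; -17/4; -135/32 } R={ -67/16; -33/8; -4; -3; -2; -1; 0 } -> -269/64
step 12: add RED to get RRRRRBBBRRBR; options L={ -5; -9/2; -17/4; -135/32 } R={ -269/64; -67/16; -33/8; -4; -3; -2; -1; 0 } -> -539/128
step 13: add RED to get RRRRRBBBRRBRR; options L={ -5; -9/2; -17/4; -135/32 } R={ -539/128; -269/64; -67/16; -33/8; -4; -3; -2; -1; 0 } -> -1079/256
step 14: add BLUE to get RRRRRBBBRRBRRB; options L={ -5; -9/2; -17/4; -135/32; -1079/256 } R={ -539/128; -269/64; -67/16; -33/8; -4; -3; -2; -1; 0 } -> -2157/512
step 15: add RED to get RRRRRBBBRRBRRBR; options L={ -5; -9/2; -17/4; -135/32; -1079/256 } R={ -2157/512; -539/128; -269/64; -67/16; -33/8; -4; -3; -2; -1; 0 } -> -4315/1024

-4315/1024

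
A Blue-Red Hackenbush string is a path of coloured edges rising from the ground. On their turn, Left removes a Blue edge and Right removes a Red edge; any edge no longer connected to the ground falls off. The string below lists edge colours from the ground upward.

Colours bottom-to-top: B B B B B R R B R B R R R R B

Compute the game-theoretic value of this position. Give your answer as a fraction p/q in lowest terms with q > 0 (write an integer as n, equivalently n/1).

Prefix values for B B B B B R R B R B R R R R B via {L|R} + simplicity:
step 1: add B to get B; options L={ 0 } R={ none } ⇒ 1
step 2: add B to get BB; options L={ 0, 1 } R={ none } ⇒ 2
step 3: add B to get BBB; options L={ 0, 1, 2 } R={ none } ⇒ 3
step 4: add B to get BBBB; options L={ 0, 1, 2, 3 } R={ none } ⇒ 4
step 5: add B to get BBBBB; options L={ 0, 1, 2, 3, 4 } R={ none } ⇒ 5
step 6: add R to get BBBBBR; options L={ 0, 1, 2, 3, 4 } R={ 5 } ⇒ 9/2
step 7: add R to get BBBBBRR; options L={ 0, 1, 2, 3, 4 } R={ 9/2, 5 } ⇒ 17/4
step 8: add B to get BBBBBRRB; options L={ 0, 1, 2, 3, 4, 17/4 } R={ 9/2, 5 } ⇒ 35/8
step 9: add R to get BBBBBRRBR; options L={ 0, 1, 2, 3, 4, 17/4 } R={ 35/8, 9/2, 5 } ⇒ 69/16
step 10: add B to get BBBBBRRBRB; options L={ 0, 1, 2, 3, 4, 17/4, 69/16 } R={ 35/8, 9/2, 5 } ⇒ 139/32
step 11: add R to get BBBBBRRBRBR; options L={ 0, 1, 2, 3, 4, 17/4, 69/16 } R={ 139/32, 35/8, 9/2, 5 } ⇒ 277/64
step 12: add R to get BBBBBRRBRBRR; options L={ 0, 1, 2, 3, 4, 17/4, 69/16 } R={ 277/64, 139/32, 35/8, 9/2, 5 } ⇒ 553/128
step 13: add R to get BBBBBRRBRBRRR; options L={ 0, 1, 2, 3, 4, 17/4, 69/16 } R={ 553/128, 277/64, 139/32, 35/8, 9/2, 5 } ⇒ 1105/256
step 14: add R to get BBBBBRRBRBRRRR; options L={ 0, 1, 2, 3, 4, 17/4, 69/16 } R={ 1105/256, 553/128, 277/64, 139/32, 35/8, 9/2, 5 } ⇒ 2209/512
step 15: add B to get BBBBBRRBRBRRRRB; options L={ 0, 1, 2, 3, 4, 17/4, 69/16, 2209/512 } R={ 1105/256, 553/128, 277/64, 139/32, 35/8, 9/2, 5 } ⇒ 4419/1024

4419/1024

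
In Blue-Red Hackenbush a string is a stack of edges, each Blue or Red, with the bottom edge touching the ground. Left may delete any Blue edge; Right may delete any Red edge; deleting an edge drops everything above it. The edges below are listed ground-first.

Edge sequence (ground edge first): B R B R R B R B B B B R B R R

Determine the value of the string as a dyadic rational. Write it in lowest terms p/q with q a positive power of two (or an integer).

Prefix values for B R B R R B R B B B B R B R R via {L|R} + simplicity:
step 1: add B to get B; options L={ 0 } R={ · } — 1
step 2: add R to get BR; options L={ 0 } R={ 1 } — 1/2
step 3: add B to get BRB; options L={ 0, 1/2 } R={ 1 } — 3/4
step 4: add R to get BRBR; options L={ 0, 1/2 } R={ 3/4, 1 } — 5/8
step 5: add R to get BRBRR; options L={ 0, 1/2 } R={ 5/8, 3/4, 1 } — 9/16
step 6: add B to get BRBRRB; options L={ 0, 1/2, 9/16 } R={ 5/8, 3/4, 1 } — 19/32
step 7: add R to get BRBRRBR; options L={ 0, 1/2, 9/16 } R={ 19/32, 5/8, 3/4, 1 } — 37/64
step 8: add B to get BRBRRBRB; options L={ 0, 1/2, 9/16, 37/64 } R={ 19/32, 5/8, 3/4, 1 } — 75/128
step 9: add B to get BRBRRBRBB; options L={ 0, 1/2, 9/16, 37/64, 75/128 } R={ 19/32, 5/8, 3/4, 1 } — 151/256
step 10: add B to get BRBRRBRBBB; options L={ 0, 1/2, 9/16, 37/64, 75/128, 151/256 } R={ 19/32, 5/8, 3/4, 1 } — 303/512
step 11: add B to get BRBRRBRBBBB; options L={ 0, 1/2, 9/16, 37/64, 75/128, 151/256, 303/512 } R={ 19/32, 5/8, 3/4, 1 } — 607/1024
step 12: add R to get BRBRRBRBBBBR; options L={ 0, 1/2, 9/16, 37/64, 75/128, 151/256, 303/512 } R={ 607/1024, 19/32, 5/8, 3/4, 1 } — 1213/2048
step 13: add B to get BRBRRBRBBBBRB; options L={ 0, 1/2, 9/16, 37/64, 75/128, 151/256, 303/512, 1213/2048 } R={ 607/1024, 19/32, 5/8, 3/4, 1 } — 2427/4096
step 14: add R to get BRBRRBRBBBBRBR; options L={ 0, 1/2, 9/16, 37/64, 75/128, 151/256, 303/512, 1213/2048 } R={ 2427/4096, 607/1024, 19/32, 5/8, 3/4, 1 } — 4853/8192
step 15: add R to get BRBRRBRBBBBRBRR; options L={ 0, 1/2, 9/16, 37/64, 75/128, 151/256, 303/512, 1213/2048 } R={ 4853/8192, 2427/4096, 607/1024, 19/32, 5/8, 3/4, 1 } — 9705/16384

9705/16384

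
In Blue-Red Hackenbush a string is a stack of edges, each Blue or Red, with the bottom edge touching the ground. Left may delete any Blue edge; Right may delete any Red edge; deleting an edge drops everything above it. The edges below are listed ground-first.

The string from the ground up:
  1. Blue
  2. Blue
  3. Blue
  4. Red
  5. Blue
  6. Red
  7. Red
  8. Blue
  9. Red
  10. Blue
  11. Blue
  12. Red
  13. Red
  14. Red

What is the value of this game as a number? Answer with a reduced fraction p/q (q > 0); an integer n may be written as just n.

5297/2048

1 of 14 · B · max L 0 · min R +∞ = 1
2 of 14 · BB · max L 1 · min R +∞ = 2
3 of 14 · BBB · max L 2 · min R +∞ = 3
4 of 14 · BBBR · max L 2 · min R 3 = 5/2
5 of 14 · BBBRB · max L 5/2 · min R 3 = 11/4
6 of 14 · BBBRBR · max L 5/2 · min R 11/4 = 21/8
7 of 14 · BBBRBRR · max L 5/2 · min R 21/8 = 41/16
8 of 14 · BBBRBRRB · max L 41/16 · min R 21/8 = 83/32
9 of 14 · BBBRBRRBR · max L 41/16 · min R 83/32 = 165/64
10 of 14 · BBBRBRRBRB · max L 165/64 · min R 83/32 = 331/128
11 of 14 · BBBRBRRBRBB · max L 331/128 · min R 83/32 = 663/256
12 of 14 · BBBRBRRBRBBR · max L 331/128 · min R 663/256 = 1325/512
13 of 14 · BBBRBRRBRBBRR · max L 331/128 · min R 1325/512 = 2649/1024
14 of 14 · BBBRBRRBRBBRRR · max L 331/128 · min R 2649/1024 = 5297/2048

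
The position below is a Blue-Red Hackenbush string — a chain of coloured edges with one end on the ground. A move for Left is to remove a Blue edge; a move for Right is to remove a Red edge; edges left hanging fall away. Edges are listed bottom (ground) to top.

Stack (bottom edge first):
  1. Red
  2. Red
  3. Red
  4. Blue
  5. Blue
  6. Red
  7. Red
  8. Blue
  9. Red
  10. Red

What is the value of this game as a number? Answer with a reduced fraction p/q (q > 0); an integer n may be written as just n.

Build v(s[:k]) for k = 1..10, string s = Red Red Red Blue Blue Red Red Blue Red Red.
step 1: add Red to get R; options L={ — } R={ 0 } so -1
step 2: add Red to get RR; options L={ — } R={ -1; 0 } so -2
step 3: add Red to get RRR; options L={ — } R={ -2; -1; 0 } so -3
step 4: add Blue to get RRRB; options L={ -3 } R={ -2; -1; 0 } so -5/2
step 5: add Blue to get RRRBB; options L={ -3; -5/2 } R={ -2; -1; 0 } so -9/4
step 6: add Red to get RRRBBR; options L={ -3; -5/2 } R={ -9/4; -2; -1; 0 } so -19/8
step 7: add Red to get RRRBBRR; options L={ -3; -5/2 } R={ -19/8; -9/4; -2; -1; 0 } so -39/16
step 8: add Blue to get RRRBBRRB; options L={ -3; -5/2; -39/16 } R={ -19/8; -9/4; -2; -1; 0 } so -77/32
step 9: add Red to get RRRBBRRBR; options L={ -3; -5/2; -39/16 } R={ -77/32; -19/8; -9/4; -2; -1; 0 } so -155/64
step 10: add Red to get RRRBBRRBRR; options L={ -3; -5/2; -39/16 } R={ -155/64; -77/32; -19/8; -9/4; -2; -1; 0 } so -311/128

-311/128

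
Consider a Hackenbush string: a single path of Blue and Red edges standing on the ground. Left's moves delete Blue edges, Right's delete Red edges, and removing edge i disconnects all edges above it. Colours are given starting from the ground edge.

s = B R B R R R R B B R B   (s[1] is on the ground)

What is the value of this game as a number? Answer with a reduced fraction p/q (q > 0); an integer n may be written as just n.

G_1 [B]  L=[0]  R=[none]  -> 1
G_2 [BR]  L=[0]  R=[1]  -> 1/2
G_3 [BRB]  L=[0; 1/2]  R=[1]  -> 3/4
G_4 [BRBR]  L=[0; 1/2]  R=[3/4; 1]  -> 5/8
G_5 [BRBRR]  L=[0; 1/2]  R=[5/8; 3/4; 1]  -> 9/16
G_6 [BRBRRR]  L=[0; 1/2]  R=[9/16; 5/8; 3/4; 1]  -> 17/32
G_7 [BRBRRRR]  L=[0; 1/2]  R=[17/32; 9/16; 5/8; 3/4; 1]  -> 33/64
G_8 [BRBRRRRB]  L=[0; 1/2; 33/64]  R=[17/32; 9/16; 5/8; 3/4; 1]  -> 67/128
G_9 [BRBRRRRBB]  L=[0; 1/2; 33/64; 67/128]  R=[17/32; 9/16; 5/8; 3/4; 1]  -> 135/256
G_10 [BRBRRRRBBR]  L=[0; 1/2; 33/64; 67/128]  R=[135/256; 17/32; 9/16; 5/8; 3/4; 1]  -> 269/512
G_11 [BRBRRRRBBRB]  L=[0; 1/2; 33/64; 67/128; 269/512]  R=[135/256; 17/32; 9/16; 5/8; 3/4; 1]  -> 539/1024

539/1024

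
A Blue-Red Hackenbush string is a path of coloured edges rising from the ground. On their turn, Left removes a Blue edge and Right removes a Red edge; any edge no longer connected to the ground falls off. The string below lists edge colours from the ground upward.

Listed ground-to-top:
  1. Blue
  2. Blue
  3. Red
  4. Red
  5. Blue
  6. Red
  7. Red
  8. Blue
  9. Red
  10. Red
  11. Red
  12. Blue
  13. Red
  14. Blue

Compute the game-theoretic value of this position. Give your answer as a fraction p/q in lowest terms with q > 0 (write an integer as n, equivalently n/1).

5259/4096

Recurse on prefixes of the 14-edge string Blue Blue Red Red Blue Red Red Blue Red Red Red Blue Red Blue:
step 1: add Blue to get B; options L={ 0 } R={ · } ⇒ 1
step 2: add Blue to get BB; options L={ 0; 1 } R={ · } ⇒ 2
step 3: add Red to get BBR; options L={ 0; 1 } R={ 2 } ⇒ 3/2
step 4: add Red to get BBRR; options L={ 0; 1 } R={ 3/2; 2 } ⇒ 5/4
step 5: add Blue to get BBRRB; options L={ 0; 1; 5/4 } R={ 3/2; 2 } ⇒ 11/8
step 6: add Red to get BBRRBR; options L={ 0; 1; 5/4 } R={ 11/8; 3/2; 2 } ⇒ 21/16
step 7: add Red to get BBRRBRR; options L={ 0; 1; 5/4 } R={ 21/16; 11/8; 3/2; 2 } ⇒ 41/32
step 8: add Blue to get BBRRBRRB; options L={ 0; 1; 5/4; 41/32 } R={ 21/16; 11/8; 3/2; 2 } ⇒ 83/64
step 9: add Red to get BBRRBRRBR; options L={ 0; 1; 5/4; 41/32 } R={ 83/64; 21/16; 11/8; 3/2; 2 } ⇒ 165/128
step 10: add Red to get BBRRBRRBRR; options L={ 0; 1; 5/4; 41/32 } R={ 165/128; 83/64; 21/16; 11/8; 3/2; 2 } ⇒ 329/256
step 11: add Red to get BBRRBRRBRRR; options L={ 0; 1; 5/4; 41/32 } R={ 329/256; 165/128; 83/64; 21/16; 11/8; 3/2; 2 } ⇒ 657/512
step 12: add Blue to get BBRRBRRBRRRB; options L={ 0; 1; 5/4; 41/32; 657/512 } R={ 329/256; 165/128; 83/64; 21/16; 11/8; 3/2; 2 } ⇒ 1315/1024
step 13: add Red to get BBRRBRRBRRRBR; options L={ 0; 1; 5/4; 41/32; 657/512 } R={ 1315/1024; 329/256; 165/128; 83/64; 21/16; 11/8; 3/2; 2 } ⇒ 2629/2048
step 14: add Blue to get BBRRBRRBRRRBRB; options L={ 0; 1; 5/4; 41/32; 657/512; 2629/2048 } R={ 1315/1024; 329/256; 165/128; 83/64; 21/16; 11/8; 3/2; 2 } ⇒ 5259/4096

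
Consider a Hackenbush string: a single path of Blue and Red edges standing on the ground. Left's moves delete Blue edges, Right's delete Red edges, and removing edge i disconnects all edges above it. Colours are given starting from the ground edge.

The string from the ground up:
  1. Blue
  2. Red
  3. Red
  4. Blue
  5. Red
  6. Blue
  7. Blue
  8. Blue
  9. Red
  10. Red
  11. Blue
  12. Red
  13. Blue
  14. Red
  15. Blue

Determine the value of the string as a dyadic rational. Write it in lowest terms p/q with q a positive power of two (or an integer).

5931/16384

Prefix values for Blue Red Red Blue Red Blue Blue Blue Red Red Blue Red Blue Red Blue via {L|R} + simplicity:
edge 1 of 15 (Blue): { 0 | — } = 1
edge 2 of 15 (Red): { 0 | 1 } = 1/2
edge 3 of 15 (Red): { 0 | 1/2,1 } = 1/4
edge 4 of 15 (Blue): { 0,1/4 | 1/2,1 } = 3/8
edge 5 of 15 (Red): { 0,1/4 | 3/8,1/2,1 } = 5/16
edge 6 of 15 (Blue): { 0,1/4,5/16 | 3/8,1/2,1 } = 11/32
edge 7 of 15 (Blue): { 0,1/4,5/16,11/32 | 3/8,1/2,1 } = 23/64
edge 8 of 15 (Blue): { 0,1/4,5/16,11/32,23/64 | 3/8,1/2,1 } = 47/128
edge 9 of 15 (Red): { 0,1/4,5/16,11/32,23/64 | 47/128,3/8,1/2,1 } = 93/256
edge 10 of 15 (Red): { 0,1/4,5/16,11/32,23/64 | 93/256,47/128,3/8,1/2,1 } = 185/512
edge 11 of 15 (Blue): { 0,1/4,5/16,11/32,23/64,185/512 | 93/256,47/128,3/8,1/2,1 } = 371/1024
edge 12 of 15 (Red): { 0,1/4,5/16,11/32,23/64,185/512 | 371/1024,93/256,47/128,3/8,1/2,1 } = 741/2048
edge 13 of 15 (Blue): { 0,1/4,5/16,11/32,23/64,185/512,741/2048 | 371/1024,93/256,47/128,3/8,1/2,1 } = 1483/4096
edge 14 of 15 (Red): { 0,1/4,5/16,11/32,23/64,185/512,741/2048 | 1483/4096,371/1024,93/256,47/128,3/8,1/2,1 } = 2965/8192
edge 15 of 15 (Blue): { 0,1/4,5/16,11/32,23/64,185/512,741/2048,2965/8192 | 1483/4096,371/1024,93/256,47/128,3/8,1/2,1 } = 5931/16384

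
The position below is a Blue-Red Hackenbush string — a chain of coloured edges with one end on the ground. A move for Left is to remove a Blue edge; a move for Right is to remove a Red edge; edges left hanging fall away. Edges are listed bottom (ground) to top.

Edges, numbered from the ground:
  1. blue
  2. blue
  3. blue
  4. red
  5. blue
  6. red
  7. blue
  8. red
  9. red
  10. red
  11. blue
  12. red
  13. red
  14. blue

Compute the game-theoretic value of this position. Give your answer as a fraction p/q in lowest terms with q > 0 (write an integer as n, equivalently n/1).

edge 1 of 14 (blue): { 0 | · } => 1
edge 2 of 14 (blue): { 0,1 | · } => 2
edge 3 of 14 (blue): { 0,1,2 | · } => 3
edge 4 of 14 (red): { 0,1,2 | 3 } => 5/2
edge 5 of 14 (blue): { 0,1,2,5/2 | 3 } => 11/4
edge 6 of 14 (red): { 0,1,2,5/2 | 11/4,3 } => 21/8
edge 7 of 14 (blue): { 0,1,2,5/2,21/8 | 11/4,3 } => 43/16
edge 8 of 14 (red): { 0,1,2,5/2,21/8 | 43/16,11/4,3 } => 85/32
edge 9 of 14 (red): { 0,1,2,5/2,21/8 | 85/32,43/16,11/4,3 } => 169/64
edge 10 of 14 (red): { 0,1,2,5/2,21/8 | 169/64,85/32,43/16,11/4,3 } => 337/128
edge 11 of 14 (blue): { 0,1,2,5/2,21/8,337/128 | 169/64,85/32,43/16,11/4,3 } => 675/256
edge 12 of 14 (red): { 0,1,2,5/2,21/8,337/128 | 675/256,169/64,85/32,43/16,11/4,3 } => 1349/512
edge 13 of 14 (red): { 0,1,2,5/2,21/8,337/128 | 1349/512,675/256,169/64,85/32,43/16,11/4,3 } => 2697/1024
edge 14 of 14 (blue): { 0,1,2,5/2,21/8,337/128,2697/1024 | 1349/512,675/256,169/64,85/32,43/16,11/4,3 } => 5395/2048

5395/2048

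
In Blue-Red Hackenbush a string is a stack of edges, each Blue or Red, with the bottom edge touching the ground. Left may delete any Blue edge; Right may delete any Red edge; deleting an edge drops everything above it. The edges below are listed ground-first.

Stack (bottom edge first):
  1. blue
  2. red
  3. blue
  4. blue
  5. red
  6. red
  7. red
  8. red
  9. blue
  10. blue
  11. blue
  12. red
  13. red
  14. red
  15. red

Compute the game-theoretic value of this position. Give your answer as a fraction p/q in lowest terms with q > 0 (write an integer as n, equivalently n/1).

12513/16384

v(b) = { 0 | (no moves) } = 1
v(br) = { 0 | 1 } = 1/2
v(brb) = { 0; 1/2 | 1 } = 3/4
v(brbb) = { 0; 1/2; 3/4 | 1 } = 7/8
v(brbbr) = { 0; 1/2; 3/4 | 7/8; 1 } = 13/16
v(brbbrr) = { 0; 1/2; 3/4 | 13/16; 7/8; 1 } = 25/32
v(brbbrrr) = { 0; 1/2; 3/4 | 25/32; 13/16; 7/8; 1 } = 49/64
v(brbbrrrr) = { 0; 1/2; 3/4 | 49/64; 25/32; 13/16; 7/8; 1 } = 97/128
v(brbbrrrrb) = { 0; 1/2; 3/4; 97/128 | 49/64; 25/32; 13/16; 7/8; 1 } = 195/256
v(brbbrrrrbb) = { 0; 1/2; 3/4; 97/128; 195/256 | 49/64; 25/32; 13/16; 7/8; 1 } = 391/512
v(brbbrrrrbbb) = { 0; 1/2; 3/4; 97/128; 195/256; 391/512 | 49/64; 25/32; 13/16; 7/8; 1 } = 783/1024
v(brbbrrrrbbbr) = { 0; 1/2; 3/4; 97/128; 195/256; 391/512 | 783/1024; 49/64; 25/32; 13/16; 7/8; 1 } = 1565/2048
v(brbbrrrrbbbrr) = { 0; 1/2; 3/4; 97/128; 195/256; 391/512 | 1565/2048; 783/1024; 49/64; 25/32; 13/16; 7/8; 1 } = 3129/4096
v(brbbrrrrbbbrrr) = { 0; 1/2; 3/4; 97/128; 195/256; 391/512 | 3129/4096; 1565/2048; 783/1024; 49/64; 25/32; 13/16; 7/8; 1 } = 6257/8192
v(brbbrrrrbbbrrrr) = { 0; 1/2; 3/4; 97/128; 195/256; 391/512 | 6257/8192; 3129/4096; 1565/2048; 783/1024; 49/64; 25/32; 13/16; 7/8; 1 } = 12513/16384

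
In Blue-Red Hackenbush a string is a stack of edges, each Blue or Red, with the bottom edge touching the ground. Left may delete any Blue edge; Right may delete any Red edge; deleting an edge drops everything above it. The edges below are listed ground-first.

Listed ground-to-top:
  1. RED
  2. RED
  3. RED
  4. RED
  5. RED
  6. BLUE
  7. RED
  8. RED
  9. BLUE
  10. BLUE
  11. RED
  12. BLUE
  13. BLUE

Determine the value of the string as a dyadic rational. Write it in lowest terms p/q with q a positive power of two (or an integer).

Recurse on prefixes of the 13-edge string RED RED RED RED RED BLUE RED RED BLUE BLUE RED BLUE BLUE:
step 1: add RED to get R; options L={ none } R={ 0 } gives -1
step 2: add RED to get RR; options L={ none } R={ -1,0 } gives -2
step 3: add RED to get RRR; options L={ none } R={ -2,-1,0 } gives -3
step 4: add RED to get RRRR; options L={ none } R={ -3,-2,-1,0 } gives -4
step 5: add RED to get RRRRR; options L={ none } R={ -4,-3,-2,-1,0 } gives -5
step 6: add BLUE to get RRRRRB; options L={ -5 } R={ -4,-3,-2,-1,0 } gives -9/2
step 7: add RED to get RRRRRBR; options L={ -5 } R={ -9/2,-4,-3,-2,-1,0 } gives -19/4
step 8: add RED to get RRRRRBRR; options L={ -5 } R={ -19/4,-9/2,-4,-3,-2,-1,0 } gives -39/8
step 9: add BLUE to get RRRRRBRRB; options L={ -5,-39/8 } R={ -19/4,-9/2,-4,-3,-2,-1,0 } gives -77/16
step 10: add BLUE to get RRRRRBRRBB; options L={ -5,-39/8,-77/16 } R={ -19/4,-9/2,-4,-3,-2,-1,0 } gives -153/32
step 11: add RED to get RRRRRBRRBBR; options L={ -5,-39/8,-77/16 } R={ -153/32,-19/4,-9/2,-4,-3,-2,-1,0 } gives -307/64
step 12: add BLUE to get RRRRRBRRBBRB; options L={ -5,-39/8,-77/16,-307/64 } R={ -153/32,-19/4,-9/2,-4,-3,-2,-1,0 } gives -613/128
step 13: add BLUE to get RRRRRBRRBBRBB; options L={ -5,-39/8,-77/16,-307/64,-613/128 } R={ -153/32,-19/4,-9/2,-4,-3,-2,-1,0 } gives -1225/256

-1225/256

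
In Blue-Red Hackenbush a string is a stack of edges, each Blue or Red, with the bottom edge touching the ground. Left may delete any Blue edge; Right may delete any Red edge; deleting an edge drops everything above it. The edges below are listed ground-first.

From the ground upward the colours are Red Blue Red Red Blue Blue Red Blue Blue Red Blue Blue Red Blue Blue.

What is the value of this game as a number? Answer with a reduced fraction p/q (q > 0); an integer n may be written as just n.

-12873/16384

Recurse on prefixes of the 15-edge string Red Blue Red Red Blue Blue Red Blue Blue Red Blue Blue Red Blue Blue:
G(R) = { · | 0 } => -1
G(RB) = { -1 | 0 } => -1/2
G(RBR) = { -1 | -1/2; 0 } => -3/4
G(RBRR) = { -1 | -3/4; -1/2; 0 } => -7/8
G(RBRRB) = { -1; -7/8 | -3/4; -1/2; 0 } => -13/16
G(RBRRBB) = { -1; -7/8; -13/16 | -3/4; -1/2; 0 } => -25/32
G(RBRRBBR) = { -1; -7/8; -13/16 | -25/32; -3/4; -1/2; 0 } => -51/64
G(RBRRBBRB) = { -1; -7/8; -13/16; -51/64 | -25/32; -3/4; -1/2; 0 } => -101/128
G(RBRRBBRBB) = { -1; -7/8; -13/16; -51/64; -101/128 | -25/32; -3/4; -1/2; 0 } => -201/256
G(RBRRBBRBBR) = { -1; -7/8; -13/16; -51/64; -101/128 | -201/256; -25/32; -3/4; -1/2; 0 } => -403/512
G(RBRRBBRBBRB) = { -1; -7/8; -13/16; -51/64; -101/128; -403/512 | -201/256; -25/32; -3/4; -1/2; 0 } => -805/1024
G(RBRRBBRBBRBB) = { -1; -7/8; -13/16; -51/64; -101/128; -403/512; -805/1024 | -201/256; -25/32; -3/4; -1/2; 0 } => -1609/2048
G(RBRRBBRBBRBBR) = { -1; -7/8; -13/16; -51/64; -101/128; -403/512; -805/1024 | -1609/2048; -201/256; -25/32; -3/4; -1/2; 0 } => -3219/4096
G(RBRRBBRBBRBBRB) = { -1; -7/8; -13/16; -51/64; -101/128; -403/512; -805/1024; -3219/4096 | -1609/2048; -201/256; -25/32; -3/4; -1/2; 0 } => -6437/8192
G(RBRRBBRBBRBBRBB) = { -1; -7/8; -13/16; -51/64; -101/128; -403/512; -805/1024; -3219/4096; -6437/8192 | -1609/2048; -201/256; -25/32; -3/4; -1/2; 0 } => -12873/16384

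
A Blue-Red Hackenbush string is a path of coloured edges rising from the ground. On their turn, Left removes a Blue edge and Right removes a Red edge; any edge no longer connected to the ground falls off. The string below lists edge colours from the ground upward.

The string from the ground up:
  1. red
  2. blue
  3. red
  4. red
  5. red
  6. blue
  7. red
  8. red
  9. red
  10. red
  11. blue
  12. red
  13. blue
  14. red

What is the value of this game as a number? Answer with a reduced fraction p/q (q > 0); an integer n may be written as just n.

-7659/8192

Prefix values for red blue red red red blue red red red red blue red blue red via {L|R} + simplicity:
val(r) = { ∅ | 0 } → -1
val(rb) = { -1 | 0 } → -1/2
val(rbr) = { -1 | -1/2,0 } → -3/4
val(rbrr) = { -1 | -3/4,-1/2,0 } → -7/8
val(rbrrr) = { -1 | -7/8,-3/4,-1/2,0 } → -15/16
val(rbrrrb) = { -1,-15/16 | -7/8,-3/4,-1/2,0 } → -29/32
val(rbrrrbr) = { -1,-15/16 | -29/32,-7/8,-3/4,-1/2,0 } → -59/64
val(rbrrrbrr) = { -1,-15/16 | -59/64,-29/32,-7/8,-3/4,-1/2,0 } → -119/128
val(rbrrrbrrr) = { -1,-15/16 | -119/128,-59/64,-29/32,-7/8,-3/4,-1/2,0 } → -239/256
val(rbrrrbrrrr) = { -1,-15/16 | -239/256,-119/128,-59/64,-29/32,-7/8,-3/4,-1/2,0 } → -479/512
val(rbrrrbrrrrb) = { -1,-15/16,-479/512 | -239/256,-119/128,-59/64,-29/32,-7/8,-3/4,-1/2,0 } → -957/1024
val(rbrrrbrrrrbr) = { -1,-15/16,-479/512 | -957/1024,-239/256,-119/128,-59/64,-29/32,-7/8,-3/4,-1/2,0 } → -1915/2048
val(rbrrrbrrrrbrb) = { -1,-15/16,-479/512,-1915/2048 | -957/1024,-239/256,-119/128,-59/64,-29/32,-7/8,-3/4,-1/2,0 } → -3829/4096
val(rbrrrbrrrrbrbr) = { -1,-15/16,-479/512,-1915/2048 | -3829/4096,-957/1024,-239/256,-119/128,-59/64,-29/32,-7/8,-3/4,-1/2,0 } → -7659/8192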